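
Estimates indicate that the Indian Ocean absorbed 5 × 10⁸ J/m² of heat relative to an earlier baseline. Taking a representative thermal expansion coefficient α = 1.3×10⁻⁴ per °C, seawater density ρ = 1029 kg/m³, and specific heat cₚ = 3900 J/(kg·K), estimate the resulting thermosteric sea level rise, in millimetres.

Δh = αQ/(ρcₚ) = 1.3×10⁻⁴ × 5×10⁸ / (1029 × 3900) ≈ 0.016197 m

16.2 mm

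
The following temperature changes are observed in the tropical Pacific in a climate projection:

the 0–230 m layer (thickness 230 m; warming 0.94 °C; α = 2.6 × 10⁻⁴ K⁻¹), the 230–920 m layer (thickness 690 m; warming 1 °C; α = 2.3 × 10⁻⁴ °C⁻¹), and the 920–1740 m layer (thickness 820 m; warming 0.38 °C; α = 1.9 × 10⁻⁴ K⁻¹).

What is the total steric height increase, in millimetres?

0–230 m: 2.6×10⁻⁴ × 0.94 × 230 = 0.056212 m
Layer 2: 690 × 1 × 2.3×10⁻⁴ = 0.15870 m
Layer 3: 820 × 0.38 × 1.9×10⁻⁴ = 0.059204 m
Δh = 0.056212 + 0.15870 + 0.059204 = 0.274116 m

Δh ≈ 274 mm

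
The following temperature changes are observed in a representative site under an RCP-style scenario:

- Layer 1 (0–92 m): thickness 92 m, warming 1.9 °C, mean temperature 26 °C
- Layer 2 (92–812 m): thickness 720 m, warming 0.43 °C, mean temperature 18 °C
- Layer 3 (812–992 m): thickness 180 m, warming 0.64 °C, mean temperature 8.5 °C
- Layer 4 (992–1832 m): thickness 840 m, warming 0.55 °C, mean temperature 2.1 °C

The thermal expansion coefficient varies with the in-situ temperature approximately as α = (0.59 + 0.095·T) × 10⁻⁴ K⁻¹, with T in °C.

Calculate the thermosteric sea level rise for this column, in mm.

about 180 mm

Layer 1: α = (0.59 + 0.095×26)×10⁻⁴ = 3.06×10⁻⁴ K⁻¹
Layer 2: α = (0.59 + 0.095×18)×10⁻⁴ = 2.3×10⁻⁴ K⁻¹
Layer 3: α = (0.59 + 0.095×8.5)×10⁻⁴ = 1.3975×10⁻⁴ K⁻¹
Layer 4: α = (0.59 + 0.095×2.1)×10⁻⁴ = 0.7895×10⁻⁴ K⁻¹
Layer 1: 92 × 3.06×10⁻⁴ × 1.9 = 0.0534888 m
Layer 2: 2.3×10⁻⁴ × 0.43 × 720 = 0.071208 m
Layer 3: 180 × 1.3975×10⁻⁴ × 0.64 = 0.0160992 m
992–1832 m: 840 × 0.55 × 0.7895×10⁻⁴ = 0.0364749 m
Δh = 0.0534888 + 0.071208 + 0.0160992 + 0.0364749 = 0.1772709 m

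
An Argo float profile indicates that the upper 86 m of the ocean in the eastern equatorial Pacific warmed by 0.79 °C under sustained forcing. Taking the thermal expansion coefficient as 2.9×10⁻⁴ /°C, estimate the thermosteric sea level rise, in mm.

19.7 mm

Δh = αΔT·H = 2.9×10⁻⁴ × 0.79 × 86 = 0.0197026 m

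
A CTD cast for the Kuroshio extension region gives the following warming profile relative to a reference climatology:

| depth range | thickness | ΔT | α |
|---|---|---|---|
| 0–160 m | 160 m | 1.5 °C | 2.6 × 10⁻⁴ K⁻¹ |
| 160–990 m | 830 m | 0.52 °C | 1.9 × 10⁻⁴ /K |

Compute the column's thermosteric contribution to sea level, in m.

0.14 m

160 × 1.5 × 2.6×10⁻⁴ = 0.06240 m
160–990 m: 0.52 × 1.9×10⁻⁴ × 830 = 0.082004 m
Δh = 0.06240 + 0.082004 = 0.144404 m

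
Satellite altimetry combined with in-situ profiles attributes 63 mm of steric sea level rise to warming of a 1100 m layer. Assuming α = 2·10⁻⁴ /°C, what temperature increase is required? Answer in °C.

ΔT = Δh/(αH) = 0.063 / (2×10⁻⁴ × 1100) ≈ 0.2864 °C

ΔT ≈ 0.286 °C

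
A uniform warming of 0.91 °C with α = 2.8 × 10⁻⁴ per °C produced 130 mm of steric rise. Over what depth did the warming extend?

H ≈ 510 m

H = Δh/(αΔT) = 0.13 / (2.8×10⁻⁴ × 0.91) ≈ 510.2 m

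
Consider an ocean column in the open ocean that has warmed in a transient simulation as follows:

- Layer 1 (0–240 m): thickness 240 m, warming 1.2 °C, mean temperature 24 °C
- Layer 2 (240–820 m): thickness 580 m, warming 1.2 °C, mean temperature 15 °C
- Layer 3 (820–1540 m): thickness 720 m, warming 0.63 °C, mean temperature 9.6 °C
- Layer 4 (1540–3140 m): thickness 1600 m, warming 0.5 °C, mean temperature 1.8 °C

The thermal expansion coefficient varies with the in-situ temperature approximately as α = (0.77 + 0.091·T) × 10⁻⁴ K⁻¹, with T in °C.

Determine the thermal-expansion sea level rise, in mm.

about 383 mm

Layer 1: α = (0.77 + 0.091×24)×10⁻⁴ = 2.954×10⁻⁴ K⁻¹
Layer 2: α = (0.77 + 0.091×15)×10⁻⁴ = 2.135×10⁻⁴ K⁻¹
Layer 3: α = (0.77 + 0.091×9.6)×10⁻⁴ = 1.6436×10⁻⁴ K⁻¹
Layer 4: α = (0.77 + 0.091×1.8)×10⁻⁴ = 0.9338×10⁻⁴ K⁻¹
0–240 m: 2.954×10⁻⁴ × 240 × 1.2 = 0.0850752 m
2.135×10⁻⁴ × 580 × 1.2 = 0.148596 m
820–1540 m: 1.6436×10⁻⁴ × 720 × 0.63 = 0.074553696 m
1540–3140 m: 1600 × 0.9338×10⁻⁴ × 0.5 = 0.074704 m
Δh = 0.0850752 + 0.148596 + 0.074553696 + 0.074704 = 0.382928896 m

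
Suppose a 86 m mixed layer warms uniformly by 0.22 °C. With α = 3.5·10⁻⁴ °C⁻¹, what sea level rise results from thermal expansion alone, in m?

Δh = αΔT·H = 3.5×10⁻⁴ × 0.22 × 86 = 0.006622 m

0.0066 m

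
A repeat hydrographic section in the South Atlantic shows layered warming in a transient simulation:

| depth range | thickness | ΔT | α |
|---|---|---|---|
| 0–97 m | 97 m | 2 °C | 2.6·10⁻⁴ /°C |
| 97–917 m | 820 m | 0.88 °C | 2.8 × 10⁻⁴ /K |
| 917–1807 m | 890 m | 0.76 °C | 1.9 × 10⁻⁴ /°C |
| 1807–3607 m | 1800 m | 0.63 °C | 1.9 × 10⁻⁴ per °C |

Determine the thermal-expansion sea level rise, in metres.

Δh ≈ 0.60 m

2.6×10⁻⁴ × 97 × 2 = 0.05044 m
97–917 m: 2.8×10⁻⁴ × 820 × 0.88 = 0.202048 m
0.76 × 1.9×10⁻⁴ × 890 = 0.128516 m
1800 × 0.63 × 1.9×10⁻⁴ = 0.21546 m
Δh = 0.05044 + 0.202048 + 0.128516 + 0.21546 = 0.596464 m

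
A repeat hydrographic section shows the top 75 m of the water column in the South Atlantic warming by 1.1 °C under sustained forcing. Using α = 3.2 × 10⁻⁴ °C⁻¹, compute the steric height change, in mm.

Δh = αΔT·H = 3.2×10⁻⁴ × 1.1 × 75 = 0.02640 m

about 26.4 mm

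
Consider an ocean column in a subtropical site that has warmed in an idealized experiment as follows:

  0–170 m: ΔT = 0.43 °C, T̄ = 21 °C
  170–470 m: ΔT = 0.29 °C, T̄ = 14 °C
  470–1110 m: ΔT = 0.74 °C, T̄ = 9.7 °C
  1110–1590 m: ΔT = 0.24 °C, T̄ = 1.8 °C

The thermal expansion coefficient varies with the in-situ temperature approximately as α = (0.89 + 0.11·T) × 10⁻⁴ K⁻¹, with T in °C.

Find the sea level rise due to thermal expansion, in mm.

Δh ≈ 150 mm

Layer 1: α = (0.89 + 0.11×21)×10⁻⁴ = 3.2×10⁻⁴ K⁻¹
Layer 2: α = (0.89 + 0.11×14)×10⁻⁴ = 2.43×10⁻⁴ K⁻¹
Layer 3: α = (0.89 + 0.11×9.7)×10⁻⁴ = 1.957×10⁻⁴ K⁻¹
Layer 4: α = (0.89 + 0.11×1.8)×10⁻⁴ = 1.088×10⁻⁴ K⁻¹
Layer 1: 170 × 3.2×10⁻⁴ × 0.43 = 0.023392 m
170–470 m: 2.43×10⁻⁴ × 0.29 × 300 = 0.021141 m
640 × 1.957×10⁻⁴ × 0.74 = 0.09268352 m
1110–1590 m: 0.24 × 480 × 1.088×10⁻⁴ = 0.01253376 m
Δh = 0.023392 + 0.021141 + 0.09268352 + 0.01253376 = 0.14975028 m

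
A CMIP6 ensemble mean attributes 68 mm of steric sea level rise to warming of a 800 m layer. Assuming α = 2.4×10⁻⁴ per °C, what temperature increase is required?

0.35 K

ΔT = Δh/(αH) = 0.068 / (2.4×10⁻⁴ × 800) ≈ 0.3542 K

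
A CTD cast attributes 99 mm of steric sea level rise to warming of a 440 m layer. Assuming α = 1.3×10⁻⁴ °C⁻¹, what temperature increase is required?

ΔT = Δh/(αH) = 0.099 / (1.3×10⁻⁴ × 440) ≈ 1.731 °C

1.7 °C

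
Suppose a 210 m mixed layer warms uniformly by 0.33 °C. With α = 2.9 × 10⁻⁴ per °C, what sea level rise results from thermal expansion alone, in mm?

about 20.1 mm

Δh = αΔT·H = 2.9×10⁻⁴ × 0.33 × 210 = 0.020097 m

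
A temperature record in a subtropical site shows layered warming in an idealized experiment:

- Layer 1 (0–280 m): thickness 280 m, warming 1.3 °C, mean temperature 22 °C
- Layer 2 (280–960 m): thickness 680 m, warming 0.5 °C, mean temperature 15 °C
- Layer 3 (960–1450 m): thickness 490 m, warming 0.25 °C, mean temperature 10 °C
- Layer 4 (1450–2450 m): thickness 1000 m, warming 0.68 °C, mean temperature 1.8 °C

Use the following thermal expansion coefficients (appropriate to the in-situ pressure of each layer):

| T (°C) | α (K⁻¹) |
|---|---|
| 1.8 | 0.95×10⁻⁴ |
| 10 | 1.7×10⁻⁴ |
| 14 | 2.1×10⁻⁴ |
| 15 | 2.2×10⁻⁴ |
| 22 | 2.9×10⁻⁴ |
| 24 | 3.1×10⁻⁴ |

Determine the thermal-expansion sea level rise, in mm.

Δh = 266 mm

Layer 1 at 22 °C → α = 2.9×10⁻⁴ K⁻¹
Layer 2 at 15 °C → α = 2.2×10⁻⁴ K⁻¹
Layer 3 at 10 °C → α = 1.7×10⁻⁴ K⁻¹
Layer 4 at 1.8 °C → α = 0.95×10⁻⁴ K⁻¹
280 × 2.9×10⁻⁴ × 1.3 = 0.10556 m
280–960 m: 2.2×10⁻⁴ × 0.5 × 680 = 0.07480 m
960–1450 m: 1.7×10⁻⁴ × 0.25 × 490 = 0.020825 m
Layer 4: 1000 × 0.95×10⁻⁴ × 0.68 = 0.06460 m
Δh = 0.10556 + 0.07480 + 0.020825 + 0.06460 = 0.265785 m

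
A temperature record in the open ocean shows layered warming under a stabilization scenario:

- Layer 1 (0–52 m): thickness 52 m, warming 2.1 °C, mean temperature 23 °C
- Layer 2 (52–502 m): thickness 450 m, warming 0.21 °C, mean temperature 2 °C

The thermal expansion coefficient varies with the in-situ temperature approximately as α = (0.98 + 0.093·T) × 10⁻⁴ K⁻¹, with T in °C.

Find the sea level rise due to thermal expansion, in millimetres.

45.1 mm

Layer 1: α = (0.98 + 0.093×23)×10⁻⁴ = 3.119×10⁻⁴ K⁻¹
Layer 2: α = (0.98 + 0.093×2)×10⁻⁴ = 1.166×10⁻⁴ K⁻¹
Layer 1: 2.1 × 52 × 3.119×10⁻⁴ = 0.03405948 m
52–502 m: 0.21 × 1.166×10⁻⁴ × 450 = 0.0110187 m
Δh = 0.03405948 + 0.0110187 = 0.04507818 m ≈ 45.1 mm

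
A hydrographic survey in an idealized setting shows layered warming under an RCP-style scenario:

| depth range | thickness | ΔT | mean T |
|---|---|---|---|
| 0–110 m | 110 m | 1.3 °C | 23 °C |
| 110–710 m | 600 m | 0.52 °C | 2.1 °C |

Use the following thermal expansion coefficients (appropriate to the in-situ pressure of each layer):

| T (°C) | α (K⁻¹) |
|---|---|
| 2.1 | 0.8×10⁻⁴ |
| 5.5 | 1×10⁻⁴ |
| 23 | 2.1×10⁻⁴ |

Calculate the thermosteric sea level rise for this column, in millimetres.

Layer 1 at 23 °C → α = 2.1×10⁻⁴ K⁻¹
Layer 2 at 2.1 °C → α = 0.8×10⁻⁴ K⁻¹
110 × 1.3 × 2.1×10⁻⁴ = 0.03003 m
600 × 0.8×10⁻⁴ × 0.52 = 0.02496 m
Δh = 0.03003 + 0.02496 = 0.05499 m ≈ 55.0 mm

Δh = 55.0 mm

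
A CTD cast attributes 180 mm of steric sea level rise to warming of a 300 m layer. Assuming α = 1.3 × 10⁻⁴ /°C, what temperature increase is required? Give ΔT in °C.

4.6 °C

ΔT = Δh/(αH) = 0.18 / (1.3×10⁻⁴ × 300) ≈ 4.615 °C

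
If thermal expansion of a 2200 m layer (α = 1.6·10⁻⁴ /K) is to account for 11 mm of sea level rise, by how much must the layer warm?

0.0313 °C

ΔT = Δh/(αH) = 0.011 / (1.6×10⁻⁴ × 2200) = 0.03125 °C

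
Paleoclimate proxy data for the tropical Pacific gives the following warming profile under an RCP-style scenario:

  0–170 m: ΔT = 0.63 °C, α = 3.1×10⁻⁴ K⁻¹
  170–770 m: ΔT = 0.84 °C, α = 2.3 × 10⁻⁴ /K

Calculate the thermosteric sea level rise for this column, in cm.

3.1×10⁻⁴ × 170 × 0.63 = 0.033201 m
2.3×10⁻⁴ × 600 × 0.84 = 0.11592 m
Δh = 0.033201 + 0.11592 = 0.149121 m

15 cm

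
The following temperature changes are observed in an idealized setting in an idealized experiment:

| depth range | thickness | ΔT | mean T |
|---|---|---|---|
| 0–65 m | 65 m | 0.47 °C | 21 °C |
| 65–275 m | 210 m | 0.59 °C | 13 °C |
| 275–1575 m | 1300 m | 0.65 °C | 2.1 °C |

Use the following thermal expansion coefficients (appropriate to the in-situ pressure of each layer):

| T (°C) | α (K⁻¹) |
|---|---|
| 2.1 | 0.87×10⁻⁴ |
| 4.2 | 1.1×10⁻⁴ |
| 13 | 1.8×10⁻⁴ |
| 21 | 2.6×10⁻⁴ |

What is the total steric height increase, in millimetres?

100 mm of thermosteric rise

Layer 1 at 21 °C → α = 2.6×10⁻⁴ K⁻¹
Layer 2 at 13 °C → α = 1.8×10⁻⁴ K⁻¹
Layer 3 at 2.1 °C → α = 0.87×10⁻⁴ K⁻¹
Layer 1: 65 × 0.47 × 2.6×10⁻⁴ = 0.007943 m
65–275 m: 210 × 1.8×10⁻⁴ × 0.59 = 0.022302 m
Layer 3: 1300 × 0.87×10⁻⁴ × 0.65 = 0.073515 m
Δh = 0.007943 + 0.022302 + 0.073515 = 0.10376 m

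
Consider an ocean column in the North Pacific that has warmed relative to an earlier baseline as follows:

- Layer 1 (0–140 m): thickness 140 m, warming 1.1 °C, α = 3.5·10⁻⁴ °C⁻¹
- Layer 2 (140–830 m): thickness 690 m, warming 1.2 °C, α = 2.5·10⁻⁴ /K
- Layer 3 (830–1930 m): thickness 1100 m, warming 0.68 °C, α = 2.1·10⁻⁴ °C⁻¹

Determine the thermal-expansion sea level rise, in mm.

Δh ≈ 418 mm

Layer 1: 140 × 3.5×10⁻⁴ × 1.1 = 0.05390 m
140–830 m: 1.2 × 2.5×10⁻⁴ × 690 = 0.20700 m
Layer 3: 1100 × 0.68 × 2.1×10⁻⁴ = 0.15708 m
Δh = 0.05390 + 0.20700 + 0.15708 = 0.41798 m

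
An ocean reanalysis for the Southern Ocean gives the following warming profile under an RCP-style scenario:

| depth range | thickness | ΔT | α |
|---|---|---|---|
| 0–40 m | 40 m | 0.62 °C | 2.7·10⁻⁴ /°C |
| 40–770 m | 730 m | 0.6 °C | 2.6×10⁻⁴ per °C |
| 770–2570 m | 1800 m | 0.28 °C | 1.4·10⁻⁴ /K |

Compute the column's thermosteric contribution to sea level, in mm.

Layer 1: 40 × 0.62 × 2.7×10⁻⁴ = 0.006696 m
Layer 2: 2.6×10⁻⁴ × 0.6 × 730 = 0.11388 m
770–2570 m: 1800 × 1.4×10⁻⁴ × 0.28 = 0.07056 m
Δh = 0.006696 + 0.11388 + 0.07056 = 0.191136 m ≈ 191 mm

Δh = 191 mm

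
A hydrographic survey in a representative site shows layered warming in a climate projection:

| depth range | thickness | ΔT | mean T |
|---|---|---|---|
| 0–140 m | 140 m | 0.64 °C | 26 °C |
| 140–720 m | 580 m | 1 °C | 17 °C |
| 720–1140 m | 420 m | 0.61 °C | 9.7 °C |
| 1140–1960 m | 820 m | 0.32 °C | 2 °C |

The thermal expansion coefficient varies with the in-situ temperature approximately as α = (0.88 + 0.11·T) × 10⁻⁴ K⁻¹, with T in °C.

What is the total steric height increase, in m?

Δh = 0.272 m

Layer 1: α = (0.88 + 0.11×26)×10⁻⁴ = 3.74×10⁻⁴ K⁻¹
Layer 2: α = (0.88 + 0.11×17)×10⁻⁴ = 2.75×10⁻⁴ K⁻¹
Layer 3: α = (0.88 + 0.11×9.7)×10⁻⁴ = 1.947×10⁻⁴ K⁻¹
Layer 4: α = (0.88 + 0.11×2)×10⁻⁴ = 1.1×10⁻⁴ K⁻¹
Layer 1: 3.74×10⁻⁴ × 140 × 0.64 = 0.0335104 m
Layer 2: 580 × 1 × 2.75×10⁻⁴ = 0.15950 m
Layer 3: 1.947×10⁻⁴ × 0.61 × 420 = 0.04988214 m
1140–1960 m: 0.32 × 820 × 1.1×10⁻⁴ = 0.028864 m
Δh = 0.0335104 + 0.15950 + 0.04988214 + 0.028864 = 0.27175654 m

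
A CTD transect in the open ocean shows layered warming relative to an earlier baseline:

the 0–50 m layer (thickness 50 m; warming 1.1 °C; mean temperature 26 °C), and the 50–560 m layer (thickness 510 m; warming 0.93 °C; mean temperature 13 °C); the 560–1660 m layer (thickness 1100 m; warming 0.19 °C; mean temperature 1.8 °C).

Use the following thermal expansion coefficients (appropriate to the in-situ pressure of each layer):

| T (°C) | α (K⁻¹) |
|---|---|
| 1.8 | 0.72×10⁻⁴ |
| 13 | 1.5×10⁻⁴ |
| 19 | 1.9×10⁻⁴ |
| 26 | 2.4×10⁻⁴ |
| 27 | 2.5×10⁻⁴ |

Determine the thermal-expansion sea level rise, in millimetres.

about 99.4 mm

Layer 1 at 26 °C → α = 2.4×10⁻⁴ K⁻¹
Layer 2 at 13 °C → α = 1.5×10⁻⁴ K⁻¹
Layer 3 at 1.8 °C → α = 0.72×10⁻⁴ K⁻¹
50 × 1.1 × 2.4×10⁻⁴ = 0.01320 m
0.93 × 1.5×10⁻⁴ × 510 = 0.071145 m
Layer 3: 0.19 × 1100 × 0.72×10⁻⁴ = 0.015048 m
Δh = 0.01320 + 0.071145 + 0.015048 = 0.099393 m ≈ 99.4 mm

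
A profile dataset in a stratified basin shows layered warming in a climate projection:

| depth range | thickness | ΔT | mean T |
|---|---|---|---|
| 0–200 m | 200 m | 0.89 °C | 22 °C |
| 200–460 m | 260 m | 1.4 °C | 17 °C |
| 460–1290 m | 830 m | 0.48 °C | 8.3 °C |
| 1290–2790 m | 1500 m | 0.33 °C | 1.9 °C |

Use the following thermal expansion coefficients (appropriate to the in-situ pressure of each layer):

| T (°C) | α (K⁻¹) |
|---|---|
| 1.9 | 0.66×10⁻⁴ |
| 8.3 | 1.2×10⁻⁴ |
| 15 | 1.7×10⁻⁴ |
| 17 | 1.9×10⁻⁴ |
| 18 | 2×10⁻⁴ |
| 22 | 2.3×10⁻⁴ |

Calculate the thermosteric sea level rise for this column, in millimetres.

Δh ≈ 191 mm

Layer 1 at 22 °C → α = 2.3×10⁻⁴ K⁻¹
Layer 2 at 17 °C → α = 1.9×10⁻⁴ K⁻¹
Layer 3 at 8.3 °C → α = 1.2×10⁻⁴ K⁻¹
Layer 4 at 1.9 °C → α = 0.66×10⁻⁴ K⁻¹
2.3×10⁻⁴ × 200 × 0.89 = 0.04094 m
260 × 1.9×10⁻⁴ × 1.4 = 0.06916 m
460–1290 m: 1.2×10⁻⁴ × 830 × 0.48 = 0.047808 m
1500 × 0.66×10⁻⁴ × 0.33 = 0.03267 m
Δh = 0.04094 + 0.06916 + 0.047808 + 0.03267 = 0.190578 m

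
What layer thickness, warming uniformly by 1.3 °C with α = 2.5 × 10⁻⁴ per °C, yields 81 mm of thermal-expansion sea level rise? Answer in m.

249 m

H = Δh/(αΔT) = 0.081 / (2.5×10⁻⁴ × 1.3) ≈ 249.2 m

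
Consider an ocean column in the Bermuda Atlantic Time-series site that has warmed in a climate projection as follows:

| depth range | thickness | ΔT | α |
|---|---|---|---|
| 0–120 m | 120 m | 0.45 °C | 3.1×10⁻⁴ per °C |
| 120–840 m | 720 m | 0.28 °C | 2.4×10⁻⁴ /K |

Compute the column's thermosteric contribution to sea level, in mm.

3.1×10⁻⁴ × 120 × 0.45 = 0.01674 m
120–840 m: 0.28 × 720 × 2.4×10⁻⁴ = 0.048384 m
Δh = 0.01674 + 0.048384 = 0.065124 m

Δh ≈ 65.1 mm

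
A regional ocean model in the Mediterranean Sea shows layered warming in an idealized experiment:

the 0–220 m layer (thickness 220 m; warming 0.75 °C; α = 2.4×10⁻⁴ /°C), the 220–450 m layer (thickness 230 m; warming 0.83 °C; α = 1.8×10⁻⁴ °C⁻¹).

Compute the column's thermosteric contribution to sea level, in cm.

220 × 0.75 × 2.4×10⁻⁴ = 0.03960 m
0.83 × 1.8×10⁻⁴ × 230 = 0.034362 m
Δh = 0.03960 + 0.034362 = 0.073962 m

7.4 cm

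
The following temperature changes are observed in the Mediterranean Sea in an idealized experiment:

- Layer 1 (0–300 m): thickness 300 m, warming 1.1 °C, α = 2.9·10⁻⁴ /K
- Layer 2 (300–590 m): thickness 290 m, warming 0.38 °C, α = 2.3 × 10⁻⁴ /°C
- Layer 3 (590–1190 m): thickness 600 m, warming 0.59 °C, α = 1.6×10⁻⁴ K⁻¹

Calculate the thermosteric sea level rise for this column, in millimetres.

Layer 1: 1.1 × 300 × 2.9×10⁻⁴ = 0.09570 m
290 × 0.38 × 2.3×10⁻⁴ = 0.025346 m
Layer 3: 1.6×10⁻⁴ × 600 × 0.59 = 0.05664 m
Δh = 0.09570 + 0.025346 + 0.05664 = 0.177686 m

180 mm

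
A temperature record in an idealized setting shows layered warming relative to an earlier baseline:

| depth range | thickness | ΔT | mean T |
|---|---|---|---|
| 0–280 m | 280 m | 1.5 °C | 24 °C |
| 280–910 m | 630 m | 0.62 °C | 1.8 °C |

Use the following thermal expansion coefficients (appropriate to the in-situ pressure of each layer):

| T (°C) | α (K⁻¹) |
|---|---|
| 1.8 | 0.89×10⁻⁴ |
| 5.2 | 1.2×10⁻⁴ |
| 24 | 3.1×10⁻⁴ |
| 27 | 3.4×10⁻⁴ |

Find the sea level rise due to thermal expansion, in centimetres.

Δh = 16.5 cm

Layer 1 at 24 °C → α = 3.1×10⁻⁴ K⁻¹
Layer 2 at 1.8 °C → α = 0.89×10⁻⁴ K⁻¹
Layer 1: 3.1×10⁻⁴ × 1.5 × 280 = 0.13020 m
0.62 × 630 × 0.89×10⁻⁴ = 0.0347634 m
Δh = 0.13020 + 0.0347634 = 0.1649634 m ≈ 16.5 cm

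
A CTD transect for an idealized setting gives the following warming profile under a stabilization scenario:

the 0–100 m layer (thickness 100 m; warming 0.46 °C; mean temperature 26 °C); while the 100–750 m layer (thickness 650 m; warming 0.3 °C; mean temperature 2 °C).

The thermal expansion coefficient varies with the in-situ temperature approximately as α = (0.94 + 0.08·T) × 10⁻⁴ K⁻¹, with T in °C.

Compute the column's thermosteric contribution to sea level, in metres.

0.0353 m of thermosteric rise

Layer 1: α = (0.94 + 0.08×26)×10⁻⁴ = 3.02×10⁻⁴ K⁻¹
Layer 2: α = (0.94 + 0.08×2)×10⁻⁴ = 1.1×10⁻⁴ K⁻¹
Layer 1: 100 × 3.02×10⁻⁴ × 0.46 = 0.013892 m
0.3 × 1.1×10⁻⁴ × 650 = 0.02145 m
Δh = 0.013892 + 0.02145 = 0.035342 m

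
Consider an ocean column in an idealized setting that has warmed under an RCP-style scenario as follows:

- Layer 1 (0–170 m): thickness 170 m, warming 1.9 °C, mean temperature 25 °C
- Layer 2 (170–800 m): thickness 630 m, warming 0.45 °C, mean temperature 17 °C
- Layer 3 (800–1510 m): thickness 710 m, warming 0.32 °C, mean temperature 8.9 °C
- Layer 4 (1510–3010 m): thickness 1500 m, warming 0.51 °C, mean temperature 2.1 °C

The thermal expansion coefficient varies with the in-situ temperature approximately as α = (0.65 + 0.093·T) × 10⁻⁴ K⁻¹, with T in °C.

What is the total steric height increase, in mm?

Layer 1: α = (0.65 + 0.093×25)×10⁻⁴ = 2.975×10⁻⁴ K⁻¹
Layer 2: α = (0.65 + 0.093×17)×10⁻⁴ = 2.231×10⁻⁴ K⁻¹
Layer 3: α = (0.65 + 0.093×8.9)×10⁻⁴ = 1.4777×10⁻⁴ K⁻¹
Layer 4: α = (0.65 + 0.093×2.1)×10⁻⁴ = 0.8453×10⁻⁴ K⁻¹
0–170 m: 1.9 × 170 × 2.975×10⁻⁴ = 0.0960925 m
0.45 × 2.231×10⁻⁴ × 630 = 0.06324885 m
1.4777×10⁻⁴ × 710 × 0.32 = 0.033573344 m
0.51 × 1500 × 0.8453×10⁻⁴ = 0.06466545 m
Δh = 0.0960925 + 0.06324885 + 0.033573344 + 0.06466545 = 0.257580144 m

about 260 mm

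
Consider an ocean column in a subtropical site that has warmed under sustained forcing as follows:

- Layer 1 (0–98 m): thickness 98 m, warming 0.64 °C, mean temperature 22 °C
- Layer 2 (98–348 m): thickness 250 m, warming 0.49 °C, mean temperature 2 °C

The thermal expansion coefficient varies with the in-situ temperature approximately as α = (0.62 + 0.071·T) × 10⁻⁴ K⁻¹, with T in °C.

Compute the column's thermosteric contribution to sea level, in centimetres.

about 2.30 cm

Layer 1: α = (0.62 + 0.071×22)×10⁻⁴ = 2.182×10⁻⁴ K⁻¹
Layer 2: α = (0.62 + 0.071×2)×10⁻⁴ = 0.762×10⁻⁴ K⁻¹
0–98 m: 0.64 × 2.182×10⁻⁴ × 98 = 0.013685504 m
0.762×10⁻⁴ × 0.49 × 250 = 0.0093345 m
Δh = 0.013685504 + 0.0093345 = 0.023020004 m ≈ 2.30 cm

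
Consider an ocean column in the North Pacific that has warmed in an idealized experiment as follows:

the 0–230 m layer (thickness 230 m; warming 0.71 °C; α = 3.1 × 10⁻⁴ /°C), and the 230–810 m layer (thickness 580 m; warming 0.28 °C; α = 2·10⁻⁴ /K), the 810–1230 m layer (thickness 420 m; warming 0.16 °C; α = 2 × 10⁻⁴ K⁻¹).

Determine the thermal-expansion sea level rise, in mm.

0–230 m: 0.71 × 230 × 3.1×10⁻⁴ = 0.050623 m
230–810 m: 580 × 0.28 × 2×10⁻⁴ = 0.03248 m
0.16 × 420 × 2×10⁻⁴ = 0.01344 m
Δh = 0.050623 + 0.03248 + 0.01344 = 0.096543 m

Δh = 97 mm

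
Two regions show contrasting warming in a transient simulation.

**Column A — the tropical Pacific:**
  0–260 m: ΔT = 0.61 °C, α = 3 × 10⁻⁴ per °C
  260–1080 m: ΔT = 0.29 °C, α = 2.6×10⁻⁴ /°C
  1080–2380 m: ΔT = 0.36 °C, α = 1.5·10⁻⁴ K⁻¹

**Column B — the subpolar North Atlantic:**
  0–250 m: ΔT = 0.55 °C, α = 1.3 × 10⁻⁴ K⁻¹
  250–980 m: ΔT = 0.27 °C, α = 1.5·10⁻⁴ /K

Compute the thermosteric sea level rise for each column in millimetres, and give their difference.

A: 180 mm; B: 47.4 mm; difference 132 mm

A 0–260 m: 0.61 × 3×10⁻⁴ × 260 = 0.04758 m
A Layer 2: 820 × 2.6×10⁻⁴ × 0.29 = 0.061828 m
A 1080–2380 m: 1.5×10⁻⁴ × 0.36 × 1300 = 0.07020 m
A total: 0.179608 m
B 0.55 × 250 × 1.3×10⁻⁴ = 0.017875 m
B 250–980 m: 730 × 1.5×10⁻⁴ × 0.27 = 0.029565 m
B total: 0.04744 m
Difference: 0.179608 − 0.04744 = 0.132168 m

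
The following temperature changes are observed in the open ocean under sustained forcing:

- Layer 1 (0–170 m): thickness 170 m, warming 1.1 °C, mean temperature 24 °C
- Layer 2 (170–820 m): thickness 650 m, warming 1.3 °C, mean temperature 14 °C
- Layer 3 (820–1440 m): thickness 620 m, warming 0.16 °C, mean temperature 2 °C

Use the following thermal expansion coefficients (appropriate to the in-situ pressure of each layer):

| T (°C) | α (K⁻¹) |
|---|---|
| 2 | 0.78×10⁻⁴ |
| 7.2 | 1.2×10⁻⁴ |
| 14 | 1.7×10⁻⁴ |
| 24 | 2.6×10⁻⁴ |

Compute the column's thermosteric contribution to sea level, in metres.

Layer 1 at 24 °C → α = 2.6×10⁻⁴ K⁻¹
Layer 2 at 14 °C → α = 1.7×10⁻⁴ K⁻¹
Layer 3 at 2 °C → α = 0.78×10⁻⁴ K⁻¹
0–170 m: 1.1 × 2.6×10⁻⁴ × 170 = 0.04862 m
1.7×10⁻⁴ × 650 × 1.3 = 0.14365 m
0.16 × 620 × 0.78×10⁻⁴ = 0.0077376 m
Δh = 0.04862 + 0.14365 + 0.0077376 = 0.2000076 m ≈ 0.20 m

0.20 m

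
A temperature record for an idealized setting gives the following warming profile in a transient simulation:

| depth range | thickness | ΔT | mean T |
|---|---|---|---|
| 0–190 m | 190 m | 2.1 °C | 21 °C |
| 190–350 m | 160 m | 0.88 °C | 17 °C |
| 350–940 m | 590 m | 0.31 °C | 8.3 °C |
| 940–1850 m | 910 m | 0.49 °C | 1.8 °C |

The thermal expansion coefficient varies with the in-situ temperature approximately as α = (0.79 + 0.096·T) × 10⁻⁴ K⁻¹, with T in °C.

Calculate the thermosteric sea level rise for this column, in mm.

220 mm

Layer 1: α = (0.79 + 0.096×21)×10⁻⁴ = 2.806×10⁻⁴ K⁻¹
Layer 2: α = (0.79 + 0.096×17)×10⁻⁴ = 2.422×10⁻⁴ K⁻¹
Layer 3: α = (0.79 + 0.096×8.3)×10⁻⁴ = 1.5868×10⁻⁴ K⁻¹
Layer 4: α = (0.79 + 0.096×1.8)×10⁻⁴ = 0.9628×10⁻⁴ K⁻¹
2.806×10⁻⁴ × 190 × 2.1 = 0.1119594 m
Layer 2: 0.88 × 2.422×10⁻⁴ × 160 = 0.03410176 m
0.31 × 590 × 1.5868×10⁻⁴ = 0.029022572 m
940–1850 m: 0.49 × 910 × 0.9628×10⁻⁴ = 0.042931252 m
Δh = 0.1119594 + 0.03410176 + 0.029022572 + 0.042931252 = 0.218014984 m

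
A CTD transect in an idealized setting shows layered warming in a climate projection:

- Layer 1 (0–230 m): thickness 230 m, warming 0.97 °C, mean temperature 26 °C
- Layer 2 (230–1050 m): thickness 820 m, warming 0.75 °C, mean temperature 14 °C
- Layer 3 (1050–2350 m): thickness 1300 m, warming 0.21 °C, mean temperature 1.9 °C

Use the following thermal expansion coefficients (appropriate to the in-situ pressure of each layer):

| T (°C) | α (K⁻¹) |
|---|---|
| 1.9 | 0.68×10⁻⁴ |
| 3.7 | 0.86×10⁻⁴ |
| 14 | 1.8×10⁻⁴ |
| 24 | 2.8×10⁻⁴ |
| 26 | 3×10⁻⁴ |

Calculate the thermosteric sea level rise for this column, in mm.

Δh ≈ 196 mm

Layer 1 at 26 °C → α = 3×10⁻⁴ K⁻¹
Layer 2 at 14 °C → α = 1.8×10⁻⁴ K⁻¹
Layer 3 at 1.9 °C → α = 0.68×10⁻⁴ K⁻¹
Layer 1: 0.97 × 230 × 3×10⁻⁴ = 0.06693 m
230–1050 m: 1.8×10⁻⁴ × 0.75 × 820 = 0.11070 m
Layer 3: 0.68×10⁻⁴ × 1300 × 0.21 = 0.018564 m
Δh = 0.06693 + 0.11070 + 0.018564 = 0.196194 m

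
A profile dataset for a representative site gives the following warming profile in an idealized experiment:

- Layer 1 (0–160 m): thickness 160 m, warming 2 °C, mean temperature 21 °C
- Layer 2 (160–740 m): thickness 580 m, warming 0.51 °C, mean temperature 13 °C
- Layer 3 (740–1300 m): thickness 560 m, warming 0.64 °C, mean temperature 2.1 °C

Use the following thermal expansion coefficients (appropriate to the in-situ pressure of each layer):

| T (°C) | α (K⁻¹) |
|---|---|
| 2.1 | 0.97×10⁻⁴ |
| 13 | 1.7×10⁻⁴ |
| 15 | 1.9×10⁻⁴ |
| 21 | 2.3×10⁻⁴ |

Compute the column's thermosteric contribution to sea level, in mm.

Layer 1 at 21 °C → α = 2.3×10⁻⁴ K⁻¹
Layer 2 at 13 °C → α = 1.7×10⁻⁴ K⁻¹
Layer 3 at 2.1 °C → α = 0.97×10⁻⁴ K⁻¹
160 × 2.3×10⁻⁴ × 2 = 0.07360 m
0.51 × 1.7×10⁻⁴ × 580 = 0.050286 m
0.97×10⁻⁴ × 0.64 × 560 = 0.0347648 m
Δh = 0.07360 + 0.050286 + 0.0347648 = 0.1586508 m

Δh ≈ 160 mm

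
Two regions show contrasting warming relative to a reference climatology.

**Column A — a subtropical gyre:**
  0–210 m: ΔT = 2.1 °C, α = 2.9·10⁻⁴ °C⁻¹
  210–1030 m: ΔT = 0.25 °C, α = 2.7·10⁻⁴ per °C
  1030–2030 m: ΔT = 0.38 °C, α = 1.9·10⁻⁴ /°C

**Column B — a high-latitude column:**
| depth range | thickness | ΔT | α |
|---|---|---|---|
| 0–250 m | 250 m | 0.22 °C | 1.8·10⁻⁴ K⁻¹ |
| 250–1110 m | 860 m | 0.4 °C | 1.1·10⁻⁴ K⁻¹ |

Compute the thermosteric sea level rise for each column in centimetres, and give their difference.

A 210 × 2.9×10⁻⁴ × 2.1 = 0.12789 m
A 0.25 × 2.7×10⁻⁴ × 820 = 0.05535 m
A 0.38 × 1000 × 1.9×10⁻⁴ = 0.07220 m
A total: 0.25544 m
B 0–250 m: 1.8×10⁻⁴ × 0.22 × 250 = 0.00990 m
B 250–1110 m: 860 × 0.4 × 1.1×10⁻⁴ = 0.03784 m
B total: 0.04774 m
Difference: 0.25544 − 0.04774 = 0.20770 m

A: 26 cm; B: 4.8 cm; difference 21 cm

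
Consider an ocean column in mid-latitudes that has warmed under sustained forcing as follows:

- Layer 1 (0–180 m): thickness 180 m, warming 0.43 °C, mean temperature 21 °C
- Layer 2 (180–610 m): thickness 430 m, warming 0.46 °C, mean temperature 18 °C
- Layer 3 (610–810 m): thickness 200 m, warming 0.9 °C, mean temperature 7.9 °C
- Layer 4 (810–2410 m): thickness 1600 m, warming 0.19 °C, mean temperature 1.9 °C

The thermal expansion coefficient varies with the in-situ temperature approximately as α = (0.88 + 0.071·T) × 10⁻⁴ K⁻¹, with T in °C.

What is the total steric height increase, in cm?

12 cm of thermosteric rise

Layer 1: α = (0.88 + 0.071×21)×10⁻⁴ = 2.371×10⁻⁴ K⁻¹
Layer 2: α = (0.88 + 0.071×18)×10⁻⁴ = 2.158×10⁻⁴ K⁻¹
Layer 3: α = (0.88 + 0.071×7.9)×10⁻⁴ = 1.4409×10⁻⁴ K⁻¹
Layer 4: α = (0.88 + 0.071×1.9)×10⁻⁴ = 1.0149×10⁻⁴ K⁻¹
0.43 × 180 × 2.371×10⁻⁴ = 0.01835154 m
180–610 m: 430 × 0.46 × 2.158×10⁻⁴ = 0.04268524 m
0.9 × 1.4409×10⁻⁴ × 200 = 0.0259362 m
810–2410 m: 1.0149×10⁻⁴ × 1600 × 0.19 = 0.03085296 m
Δh = 0.01835154 + 0.04268524 + 0.0259362 + 0.03085296 = 0.11782594 m ≈ 12 cm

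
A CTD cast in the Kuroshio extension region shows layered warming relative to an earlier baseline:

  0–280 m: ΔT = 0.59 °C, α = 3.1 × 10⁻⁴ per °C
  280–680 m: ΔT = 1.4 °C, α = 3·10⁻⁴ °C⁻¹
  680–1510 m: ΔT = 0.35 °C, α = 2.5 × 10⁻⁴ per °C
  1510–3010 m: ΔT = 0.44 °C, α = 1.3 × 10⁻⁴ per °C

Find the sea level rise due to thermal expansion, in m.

0–280 m: 0.59 × 3.1×10⁻⁴ × 280 = 0.051212 m
1.4 × 3×10⁻⁴ × 400 = 0.16800 m
830 × 0.35 × 2.5×10⁻⁴ = 0.072625 m
Layer 4: 0.44 × 1500 × 1.3×10⁻⁴ = 0.08580 m
Δh = 0.051212 + 0.16800 + 0.072625 + 0.08580 = 0.377637 m

0.378 m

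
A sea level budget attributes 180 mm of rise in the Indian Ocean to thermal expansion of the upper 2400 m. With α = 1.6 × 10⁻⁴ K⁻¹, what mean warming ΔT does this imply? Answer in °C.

ΔT ≈ 0.47 °C

ΔT = Δh/(αH) = 0.18 / (1.6×10⁻⁴ × 2400) ≈ 0.4688 °C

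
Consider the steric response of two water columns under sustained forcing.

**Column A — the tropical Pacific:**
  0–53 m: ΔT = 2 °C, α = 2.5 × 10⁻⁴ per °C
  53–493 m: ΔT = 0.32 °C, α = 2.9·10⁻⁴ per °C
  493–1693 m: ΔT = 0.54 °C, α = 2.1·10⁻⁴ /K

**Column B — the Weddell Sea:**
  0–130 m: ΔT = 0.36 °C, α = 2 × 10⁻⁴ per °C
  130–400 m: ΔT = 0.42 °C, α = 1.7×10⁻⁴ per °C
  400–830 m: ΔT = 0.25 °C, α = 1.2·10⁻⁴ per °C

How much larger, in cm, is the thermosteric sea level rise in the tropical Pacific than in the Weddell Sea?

Δh_A − Δh_B ≈ 16.2 cm

A Layer 1: 2 × 53 × 2.5×10⁻⁴ = 0.02650 m
A Layer 2: 2.9×10⁻⁴ × 0.32 × 440 = 0.040832 m
A 1200 × 2.1×10⁻⁴ × 0.54 = 0.13608 m
A total: 0.203412 m
B 0.36 × 130 × 2×10⁻⁴ = 0.00936 m
B 1.7×10⁻⁴ × 270 × 0.42 = 0.019278 m
B 400–830 m: 0.25 × 430 × 1.2×10⁻⁴ = 0.01290 m
B total: 0.041538 m
Difference: 0.203412 − 0.041538 = 0.161874 m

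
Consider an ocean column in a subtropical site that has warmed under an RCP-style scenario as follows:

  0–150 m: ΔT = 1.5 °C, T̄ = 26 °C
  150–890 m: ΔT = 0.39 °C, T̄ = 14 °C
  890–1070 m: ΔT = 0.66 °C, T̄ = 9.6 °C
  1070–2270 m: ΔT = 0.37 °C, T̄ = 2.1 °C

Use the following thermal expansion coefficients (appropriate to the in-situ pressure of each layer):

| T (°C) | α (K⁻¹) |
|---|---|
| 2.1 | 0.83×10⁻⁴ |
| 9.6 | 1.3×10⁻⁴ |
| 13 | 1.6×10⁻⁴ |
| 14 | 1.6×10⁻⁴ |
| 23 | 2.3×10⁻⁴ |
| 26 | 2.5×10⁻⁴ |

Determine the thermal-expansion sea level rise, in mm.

Layer 1 at 26 °C → α = 2.5×10⁻⁴ K⁻¹
Layer 2 at 14 °C → α = 1.6×10⁻⁴ K⁻¹
Layer 3 at 9.6 °C → α = 1.3×10⁻⁴ K⁻¹
Layer 4 at 2.1 °C → α = 0.83×10⁻⁴ K⁻¹
Layer 1: 1.5 × 150 × 2.5×10⁻⁴ = 0.05625 m
1.6×10⁻⁴ × 740 × 0.39 = 0.046176 m
0.66 × 180 × 1.3×10⁻⁴ = 0.015444 m
Layer 4: 0.83×10⁻⁴ × 1200 × 0.37 = 0.036852 m
Δh = 0.05625 + 0.046176 + 0.015444 + 0.036852 = 0.154722 m ≈ 150 mm

Δh = 150 mm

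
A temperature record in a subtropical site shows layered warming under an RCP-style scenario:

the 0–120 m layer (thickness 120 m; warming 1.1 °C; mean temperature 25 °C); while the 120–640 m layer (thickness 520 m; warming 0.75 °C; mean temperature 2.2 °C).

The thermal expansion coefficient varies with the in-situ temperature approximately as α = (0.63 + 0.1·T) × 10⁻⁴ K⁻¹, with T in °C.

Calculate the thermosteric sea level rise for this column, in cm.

Layer 1: α = (0.63 + 0.1×25)×10⁻⁴ = 3.13×10⁻⁴ K⁻¹
Layer 2: α = (0.63 + 0.1×2.2)×10⁻⁴ = 0.85×10⁻⁴ K⁻¹
Layer 1: 1.1 × 3.13×10⁻⁴ × 120 = 0.041316 m
0.75 × 520 × 0.85×10⁻⁴ = 0.03315 m
Δh = 0.041316 + 0.03315 = 0.074466 m ≈ 7.4 cm

Δh ≈ 7.4 cm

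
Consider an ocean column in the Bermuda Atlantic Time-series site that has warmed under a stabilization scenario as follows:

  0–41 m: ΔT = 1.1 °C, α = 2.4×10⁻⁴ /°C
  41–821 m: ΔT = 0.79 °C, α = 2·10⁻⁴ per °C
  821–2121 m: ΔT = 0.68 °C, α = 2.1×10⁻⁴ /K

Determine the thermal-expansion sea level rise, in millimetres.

1.1 × 2.4×10⁻⁴ × 41 = 0.010824 m
0.79 × 2×10⁻⁴ × 780 = 0.12324 m
821–2121 m: 0.68 × 1300 × 2.1×10⁻⁴ = 0.18564 m
Δh = 0.010824 + 0.12324 + 0.18564 = 0.319704 m

320 mm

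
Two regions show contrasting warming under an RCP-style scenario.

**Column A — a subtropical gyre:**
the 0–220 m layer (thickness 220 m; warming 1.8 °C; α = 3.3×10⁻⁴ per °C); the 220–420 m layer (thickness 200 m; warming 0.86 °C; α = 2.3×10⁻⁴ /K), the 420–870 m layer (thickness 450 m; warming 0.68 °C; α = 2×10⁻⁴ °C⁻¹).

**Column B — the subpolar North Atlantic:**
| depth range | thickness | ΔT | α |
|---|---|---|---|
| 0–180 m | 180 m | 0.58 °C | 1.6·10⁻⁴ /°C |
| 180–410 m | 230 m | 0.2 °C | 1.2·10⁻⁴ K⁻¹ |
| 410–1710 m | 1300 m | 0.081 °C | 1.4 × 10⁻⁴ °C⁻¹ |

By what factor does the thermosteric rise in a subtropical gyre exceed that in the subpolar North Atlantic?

≈ 6.3×

A 3.3×10⁻⁴ × 1.8 × 220 = 0.13068 m
A 0.86 × 2.3×10⁻⁴ × 200 = 0.03956 m
A 450 × 2×10⁻⁴ × 0.68 = 0.06120 m
A total: 0.23144 m
B 0–180 m: 0.58 × 1.6×10⁻⁴ × 180 = 0.016704 m
B 180–410 m: 0.2 × 1.2×10⁻⁴ × 230 = 0.00552 m
B 1.4×10⁻⁴ × 1300 × 0.081 = 0.014742 m
B total: 0.036966 m
Ratio: 0.23144 / 0.036966 ≈ 6.261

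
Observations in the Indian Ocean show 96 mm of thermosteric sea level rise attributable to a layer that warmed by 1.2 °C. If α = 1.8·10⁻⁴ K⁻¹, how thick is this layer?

about 440 m

H = Δh/(αΔT) = 0.096 / (1.8×10⁻⁴ × 1.2) ≈ 444.4 m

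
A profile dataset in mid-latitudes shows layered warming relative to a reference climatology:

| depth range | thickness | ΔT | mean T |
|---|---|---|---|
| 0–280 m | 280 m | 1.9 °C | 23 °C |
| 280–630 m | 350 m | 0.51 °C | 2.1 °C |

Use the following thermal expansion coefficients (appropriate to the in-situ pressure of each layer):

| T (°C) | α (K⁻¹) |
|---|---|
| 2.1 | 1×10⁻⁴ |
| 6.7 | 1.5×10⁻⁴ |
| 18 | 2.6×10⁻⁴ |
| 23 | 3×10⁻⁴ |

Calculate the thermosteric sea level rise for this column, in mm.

180 mm

Layer 1 at 23 °C → α = 3×10⁻⁴ K⁻¹
Layer 2 at 2.1 °C → α = 1×10⁻⁴ K⁻¹
0–280 m: 1.9 × 3×10⁻⁴ × 280 = 0.15960 m
280–630 m: 350 × 0.51 × 1×10⁻⁴ = 0.01785 m
Δh = 0.15960 + 0.01785 = 0.17745 m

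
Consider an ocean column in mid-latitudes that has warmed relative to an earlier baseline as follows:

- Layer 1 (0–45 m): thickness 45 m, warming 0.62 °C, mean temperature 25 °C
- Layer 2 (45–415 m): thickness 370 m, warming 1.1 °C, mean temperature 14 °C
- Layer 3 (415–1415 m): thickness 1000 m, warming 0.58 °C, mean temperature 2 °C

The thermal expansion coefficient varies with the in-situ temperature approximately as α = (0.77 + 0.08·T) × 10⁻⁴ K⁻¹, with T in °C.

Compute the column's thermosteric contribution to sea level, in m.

Δh = 0.139 m

Layer 1: α = (0.77 + 0.08×25)×10⁻⁴ = 2.77×10⁻⁴ K⁻¹
Layer 2: α = (0.77 + 0.08×14)×10⁻⁴ = 1.89×10⁻⁴ K⁻¹
Layer 3: α = (0.77 + 0.08×2)×10⁻⁴ = 0.93×10⁻⁴ K⁻¹
0–45 m: 0.62 × 45 × 2.77×10⁻⁴ = 0.0077283 m
1.89×10⁻⁴ × 1.1 × 370 = 0.076923 m
Layer 3: 0.58 × 1000 × 0.93×10⁻⁴ = 0.05394 m
Δh = 0.0077283 + 0.076923 + 0.05394 = 0.1385913 m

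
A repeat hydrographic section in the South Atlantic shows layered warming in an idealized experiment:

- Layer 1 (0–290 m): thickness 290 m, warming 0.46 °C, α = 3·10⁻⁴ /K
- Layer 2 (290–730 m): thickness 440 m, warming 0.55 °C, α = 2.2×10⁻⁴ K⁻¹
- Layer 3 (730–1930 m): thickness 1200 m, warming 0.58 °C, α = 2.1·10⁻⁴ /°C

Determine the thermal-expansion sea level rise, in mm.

290 × 0.46 × 3×10⁻⁴ = 0.04002 m
0.55 × 2.2×10⁻⁴ × 440 = 0.05324 m
Layer 3: 1200 × 2.1×10⁻⁴ × 0.58 = 0.14616 m
Δh = 0.04002 + 0.05324 + 0.14616 = 0.23942 m

Δh ≈ 239 mm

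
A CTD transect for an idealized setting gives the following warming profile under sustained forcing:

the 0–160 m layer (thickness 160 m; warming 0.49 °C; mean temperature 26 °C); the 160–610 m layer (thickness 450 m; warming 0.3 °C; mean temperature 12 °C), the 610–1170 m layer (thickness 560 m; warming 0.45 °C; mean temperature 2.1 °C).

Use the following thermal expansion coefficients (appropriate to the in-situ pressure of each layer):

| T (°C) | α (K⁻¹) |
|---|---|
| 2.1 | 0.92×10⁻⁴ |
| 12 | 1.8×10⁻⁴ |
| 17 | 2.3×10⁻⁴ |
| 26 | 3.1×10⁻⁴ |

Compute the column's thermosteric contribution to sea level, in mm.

Layer 1 at 26 °C → α = 3.1×10⁻⁴ K⁻¹
Layer 2 at 12 °C → α = 1.8×10⁻⁴ K⁻¹
Layer 3 at 2.1 °C → α = 0.92×10⁻⁴ K⁻¹
160 × 0.49 × 3.1×10⁻⁴ = 0.024304 m
Layer 2: 450 × 1.8×10⁻⁴ × 0.3 = 0.02430 m
560 × 0.45 × 0.92×10⁻⁴ = 0.023184 m
Δh = 0.024304 + 0.02430 + 0.023184 = 0.071788 m ≈ 72 mm

72 mm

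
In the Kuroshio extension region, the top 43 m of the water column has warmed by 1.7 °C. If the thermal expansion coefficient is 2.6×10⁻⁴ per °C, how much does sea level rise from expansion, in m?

Δh = 0.0190 m

Δh = αΔT·H = 2.6×10⁻⁴ × 1.7 × 43 = 0.019006 m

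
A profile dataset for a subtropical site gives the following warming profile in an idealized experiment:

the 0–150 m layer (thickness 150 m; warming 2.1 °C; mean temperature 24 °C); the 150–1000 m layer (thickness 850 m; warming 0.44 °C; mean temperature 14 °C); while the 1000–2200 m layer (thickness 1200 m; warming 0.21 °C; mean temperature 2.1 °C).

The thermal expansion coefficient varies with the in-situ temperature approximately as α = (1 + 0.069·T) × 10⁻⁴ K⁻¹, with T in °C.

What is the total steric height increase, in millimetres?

186 mm of thermosteric rise

Layer 1: α = (1 + 0.069×24)×10⁻⁴ = 2.656×10⁻⁴ K⁻¹
Layer 2: α = (1 + 0.069×14)×10⁻⁴ = 1.966×10⁻⁴ K⁻¹
Layer 3: α = (1 + 0.069×2.1)×10⁻⁴ = 1.1449×10⁻⁴ K⁻¹
0–150 m: 2.1 × 150 × 2.656×10⁻⁴ = 0.083664 m
1.966×10⁻⁴ × 0.44 × 850 = 0.0735284 m
Layer 3: 1.1449×10⁻⁴ × 0.21 × 1200 = 0.02885148 m
Δh = 0.083664 + 0.0735284 + 0.02885148 = 0.18604388 m ≈ 186 mm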